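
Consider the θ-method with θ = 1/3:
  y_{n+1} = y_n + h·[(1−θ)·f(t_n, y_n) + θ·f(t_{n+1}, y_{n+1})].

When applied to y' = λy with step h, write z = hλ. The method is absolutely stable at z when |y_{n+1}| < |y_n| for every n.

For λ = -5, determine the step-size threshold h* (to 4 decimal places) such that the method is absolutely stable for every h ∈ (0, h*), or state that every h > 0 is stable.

On y'=λy, z=hλ:
  y_{n+1} = y_n + z·[2/3·y_n + 1/3·y_{n+1}] ⇒ (1 − 1/3z)y_{n+1} = (1 + 2/3z)y_n
  Hence R(z) = (1 + 2/3z)/(1 − 1/3z).

Find x<0 with |R(x)|<1.
x=-1.5: |R|=0.0000
R=−1: 1+2/3x = −1+1/3x ⇒ -1/3x=2 ⇒ x=2/(-1/3)=-6.0000
Confirm numerically:
  x=-4.887: |R|=0.85888 <1
  x=-4.175: |R|=0.74564 <1
  x=-2.567: |R|=0.38333 <1
  x=-2.521: |R|=0.36986 <1
  x=-6.549: |R|=1.05749 >1
  x=-6.046: |R|=1.00509 >1
Interval (-6.0000, 0).

(-6.0000,0); λ=-5 ⇒ h* = (6)/5 = 1.2000.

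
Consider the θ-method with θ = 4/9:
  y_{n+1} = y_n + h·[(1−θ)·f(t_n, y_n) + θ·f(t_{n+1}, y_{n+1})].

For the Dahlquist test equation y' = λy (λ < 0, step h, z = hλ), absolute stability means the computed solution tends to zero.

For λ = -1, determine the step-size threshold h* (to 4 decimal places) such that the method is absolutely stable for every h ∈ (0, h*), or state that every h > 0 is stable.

(-18.0000,0); λ=-1 ⇒ h* = (18)/1 = 18.0000.

On y'=λy, z=hλ:
  y_{n+1} = y_n + z·[5/9·y_n + 4/9·y_{n+1}] ⇒ (1 − 4/9z)y_{n+1} = (1 + 5/9z)y_n
  Hence R(z) = (1 + 5/9z)/(1 − 4/9z).

Find x<0 with |R(x)|<1.
x=-0.58: |R|=0.5389
R=−1: 1+5/9x = −1+4/9x ⇒ -1/9x=2 ⇒ x=2/(-1/9)=-18.0000
Confirm numerically:
  x=-17.505: |R|=0.99374 <1
  x=-14.647: |R|=0.95039 <1
  x=-13.922: |R|=0.93696 <1
  x=-18.285: |R|=1.00347 >1
  x=-18.262: |R|=1.00319 >1
  x=-18.167: |R|=1.00204 >1
Interval (-18.0000, 0).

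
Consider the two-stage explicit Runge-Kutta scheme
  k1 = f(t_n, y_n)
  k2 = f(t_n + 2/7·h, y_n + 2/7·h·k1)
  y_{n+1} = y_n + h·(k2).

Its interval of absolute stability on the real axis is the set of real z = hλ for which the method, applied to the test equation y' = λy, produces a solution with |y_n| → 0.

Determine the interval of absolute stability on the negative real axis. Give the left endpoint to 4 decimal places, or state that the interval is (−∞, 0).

Test eqn y'=λy, z=hλ:
  k1=λy_n ⇒ h·k1=z·y_n;  k2=λ(1+2/7z)y_n ⇒ h·k2=z(1+2/7z)y_n
  y_{n+1}/y_n = 1 + z(1+2/7z) = 1 + z + 2/7z²
  Hence R(z) = 1 + z + 2/7z².

Solve |R(x)|<1 on ℝ⁻.
x=-0.62: |R|=0.4898
R=1: x+2/7x²=0 ⇒ x=−7/2=-3.5000; min R=1−1/(4·2/7)=0.1250>−1
Confirm numerically:
  x=-3.416: |R|=0.91802 <1
  x=-3.213: |R|=0.73653 <1
  x=-3.201: |R|=0.72654 <1
  x=-1.834: |R|=0.12702 <1
  x=-4.099: |R|=1.70151 >1
  x=-3.663: |R|=1.17059 >1
  x=-3.655: |R|=1.16186 >1
Stable set (-3.5000, 0).

z∈(-3.5000,0).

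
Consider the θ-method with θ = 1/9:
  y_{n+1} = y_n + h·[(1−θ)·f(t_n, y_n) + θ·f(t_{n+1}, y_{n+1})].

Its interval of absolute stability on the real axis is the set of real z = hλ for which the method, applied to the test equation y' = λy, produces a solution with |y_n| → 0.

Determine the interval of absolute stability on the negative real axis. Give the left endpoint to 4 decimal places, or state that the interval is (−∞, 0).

With y'=λy (z=hλ):
  y_{n+1} = y_n + z·[8/9·y_n + 1/9·y_{n+1}] ⇒ (1 − 1/9z)y_{n+1} = (1 + 8/9z)y_n
  R(z) = (1 + 8/9z)/(1 − 1/9z).

Find x<0 with |R(x)|<1.
x=-1.57: |R|=0.3368
R=−1: 1+8/9x = −1+1/9x ⇒ -7/9x=2 ⇒ x=2/(-7/9)=-2.5714
Confirm numerically:
  x=-1.617: |R|=0.37073 <1
  x=-1.558: |R|=0.32809 <1
  x=-1.492: |R|=0.27983 <1
  x=-1.037: |R|=0.07014 <1
  x=-3.152: |R|=1.33443 >1
  x=-2.755: |R|=1.10932 >1
  x=-2.754: |R|=1.10873 >1
Stable set (-2.5714, 0).

(-2.5714, 0).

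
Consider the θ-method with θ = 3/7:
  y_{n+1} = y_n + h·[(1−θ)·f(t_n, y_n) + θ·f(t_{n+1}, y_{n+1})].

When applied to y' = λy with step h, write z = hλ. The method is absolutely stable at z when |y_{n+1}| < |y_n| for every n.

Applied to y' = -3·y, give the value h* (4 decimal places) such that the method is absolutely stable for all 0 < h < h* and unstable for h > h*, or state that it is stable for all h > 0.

(-14.0000,0); λ=-3 ⇒ h* = (14)/3 = 4.6667.

On y'=λy, z=hλ:
  y_{n+1} = y_n + z·[4/7·y_n + 3/7·y_{n+1}] ⇒ (1 − 3/7z)y_{n+1} = (1 + 4/7z)y_n
  ⇒ R(z) = (1 + 4/7z)/(1 − 3/7z).

Boundary: |R(x)|=1, x<0.
x=-0.48: |R|=0.6019
R=−1: 1+4/7x = −1+3/7x ⇒ -1/7x=2 ⇒ x=2/(-1/7)=-14.0000
Confirm numerically:
  x=-10.057: |R|=0.89392 <1
  x=-6.884: |R|=0.74266 <1
  x=-6.691: |R|=0.73003 <1
  x=-14.243: |R|=1.00489 >1
  x=-14.214: |R|=1.00431 >1
So |R|<1 on (-14.0000, 0).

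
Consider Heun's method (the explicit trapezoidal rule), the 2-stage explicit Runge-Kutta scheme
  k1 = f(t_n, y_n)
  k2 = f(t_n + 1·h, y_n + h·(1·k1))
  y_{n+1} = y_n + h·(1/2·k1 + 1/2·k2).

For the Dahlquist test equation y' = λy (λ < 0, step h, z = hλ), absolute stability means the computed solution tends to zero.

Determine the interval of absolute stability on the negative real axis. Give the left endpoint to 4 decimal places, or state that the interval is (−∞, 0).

With y'=λy (z=hλ):
  order 2, 2-stage ⇒ R(z)=1+z+z^2/2
  (e.g. R(-1.11)=0.50605, |R|=0.50605)

Boundary: |R(x)|=1, x<0.
x=-1.11: |R|=0.5060
|R(-2.34)|=1.3978 |R(-1.9)|=0.9050 |R(-1.46)|=0.6058
Bisect:
  x_lo=-2.6108 |R|=1.7974  x_hi=-0.2326 |R|=0.7945
  mid=-1.42169 |R|=0.58891 →hi
  mid=-2.01625 |R|=1.01638 →lo
  mid=-1.71897 |R|=0.75846 →hi
  mid=-1.86761 |R|=0.87637 →hi
  mid=-1.94193 |R|=0.94362 →hi
  mid=-1.97909 |R|=0.97931 →hi
  mid=-1.99767 |R|=0.99767 →hi
  mid=-2.00696 |R|=1.00699 →lo
  mid=-2.00232 |R|=1.00232 →lo
  mid=-1.99999 |R|=0.99999 →hi
  ...
  [-2.00014,-1.99999] ⇒ x*=-2.0000
Interval (-2.0000, 0).

(-2.0000, 0).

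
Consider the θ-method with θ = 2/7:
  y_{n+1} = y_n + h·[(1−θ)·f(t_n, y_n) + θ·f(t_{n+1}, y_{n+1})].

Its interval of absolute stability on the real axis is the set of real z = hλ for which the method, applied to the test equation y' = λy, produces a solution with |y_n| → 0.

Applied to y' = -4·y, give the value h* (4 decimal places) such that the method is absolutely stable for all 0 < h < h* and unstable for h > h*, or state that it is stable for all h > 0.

(-4.6667,0); λ=-4 ⇒ h* = (14/3)/4 = 1.1667.

Test eqn y'=λy, z=hλ:
  y_{n+1} = y_n + z·[5/7·y_n + 2/7·y_{n+1}] ⇒ (1 − 2/7z)y_{n+1} = (1 + 5/7z)y_n
  R(z) = (1 + 5/7z)/(1 − 2/7z).

Boundary: |R(x)|=1, x<0.
x=-0.84: |R|=0.3226
R=−1: 1+5/7x = −1+2/7x ⇒ -3/7x=2 ⇒ x=2/(-3/7)=-4.6667
Confirm numerically:
  x=-4.009: |R|=0.86862 <1
  x=-3.818: |R|=0.82605 <1
  x=-2.432: |R|=0.43493 <1
  x=-2.411: |R|=0.42759 <1
  x=-5.190: |R|=1.09033 >1
  x=-5.041: |R|=1.06574 >1
Stable set (-4.6667, 0).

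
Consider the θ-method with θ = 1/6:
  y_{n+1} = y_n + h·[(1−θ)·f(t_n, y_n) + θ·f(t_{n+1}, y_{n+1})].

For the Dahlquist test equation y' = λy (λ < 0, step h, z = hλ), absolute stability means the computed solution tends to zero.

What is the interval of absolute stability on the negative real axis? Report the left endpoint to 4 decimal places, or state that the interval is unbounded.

Set f=λy, z=hλ:
  y_{n+1} = y_n + z·[5/6·y_n + 1/6·y_{n+1}] ⇒ (1 − 1/6z)y_{n+1} = (1 + 5/6z)y_n
  so R(z) = (1 + 5/6z)/(1 − 1/6z).

Solve |R(x)|<1 on ℝ⁻.
x=-0.56: |R|=0.4878
R=−1: 1+5/6x = −1+1/6x ⇒ -2/3x=2 ⇒ x=2/(-2/3)=-3.0000
Confirm numerically:
  x=-2.959: |R|=0.98169 <1
  x=-2.803: |R|=0.91049 <1
  x=-2.091: |R|=0.55061 <1
  x=-3.549: |R|=1.22997 >1
  x=-3.270: |R|=1.11650 >1
  x=-3.182: |R|=1.07929 >1
Stable set (-3.0000, 0).

z∈(-3.0000,0).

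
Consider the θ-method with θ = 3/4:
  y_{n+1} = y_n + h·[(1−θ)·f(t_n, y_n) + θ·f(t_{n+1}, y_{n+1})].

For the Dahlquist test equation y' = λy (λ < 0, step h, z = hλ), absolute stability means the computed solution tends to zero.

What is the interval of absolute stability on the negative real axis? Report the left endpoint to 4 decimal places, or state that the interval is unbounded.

Set f=λy, z=hλ:
  y_{n+1} = y_n + z·[1/4·y_n + 3/4·y_{n+1}] ⇒ (1 − 3/4z)y_{n+1} = (1 + 1/4z)y_n
  Hence R(z) = (1 + 1/4z)/(1 − 3/4z).

Find x<0 with |R(x)|<1.
x=-0.73: |R|=0.5283
x=-2: |R|=0.2000
x=-10: |R|=0.1765
x=-100: |R|=0.3158
θ=3/4≥1/2 ⇒ |1+1/4x|<|1−3/4x| ∀x<0 ⇒ unbounded interval.

interval (−∞, 0).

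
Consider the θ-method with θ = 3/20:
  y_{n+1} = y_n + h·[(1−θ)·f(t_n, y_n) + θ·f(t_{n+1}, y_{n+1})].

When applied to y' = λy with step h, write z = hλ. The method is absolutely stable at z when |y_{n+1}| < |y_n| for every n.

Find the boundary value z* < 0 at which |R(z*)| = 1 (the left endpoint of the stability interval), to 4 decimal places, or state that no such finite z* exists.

left endpoint -2.8571.

On y'=λy, z=hλ:
  y_{n+1} = y_n + z·[17/20·y_n + 3/20·y_{n+1}] ⇒ (1 − 3/20z)y_{n+1} = (1 + 17/20z)y_n
  R(z) = (1 + 17/20z)/(1 − 3/20z).

Solve |R(x)|<1 on ℝ⁻.
x=-1.11: |R|=0.0484
R=−1: 1+17/20x = −1+3/20x ⇒ -7/10x=2 ⇒ x=2/(-7/10)=-2.8571
Confirm numerically:
  x=-1.701: |R|=0.35522 <1
  x=-1.670: |R|=0.33547 <1
  x=-1.564: |R|=0.26681 <1
  x=-3.332: |R|=1.22163 >1
  x=-3.321: |R|=1.21673 >1
  x=-2.957: |R|=1.04842 >1
Interval (-2.8571, 0).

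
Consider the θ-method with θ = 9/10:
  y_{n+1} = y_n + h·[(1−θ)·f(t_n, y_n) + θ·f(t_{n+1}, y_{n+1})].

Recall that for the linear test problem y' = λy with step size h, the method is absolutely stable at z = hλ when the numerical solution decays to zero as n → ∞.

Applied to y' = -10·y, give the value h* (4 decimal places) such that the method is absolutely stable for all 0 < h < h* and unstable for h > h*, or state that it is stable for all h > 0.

interval (−∞, 0). Any h>0 works for λ=-10.

Test eqn y'=λy, z=hλ:
  y_{n+1} = y_n + z·[1/10·y_n + 9/10·y_{n+1}] ⇒ (1 − 9/10z)y_{n+1} = (1 + 1/10z)y_n
  R(z) = (1 + 1/10z)/(1 − 9/10z).

Need |R(x)|<1, x<0.
x=-0.8: |R|=0.5349
x=-2: |R|=0.2857
x=-10: |R|=0.0000
x=-100: |R|=0.0989
θ=9/10≥1/2 ⇒ |1+1/10x|<|1−9/10x| ∀x<0 ⇒ interval (−∞,0).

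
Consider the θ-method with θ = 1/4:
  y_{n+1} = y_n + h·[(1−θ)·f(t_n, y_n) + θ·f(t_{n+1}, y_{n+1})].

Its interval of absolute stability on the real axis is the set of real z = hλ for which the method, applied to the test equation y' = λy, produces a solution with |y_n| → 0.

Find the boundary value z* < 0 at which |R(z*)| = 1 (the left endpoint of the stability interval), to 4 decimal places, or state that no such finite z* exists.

left endpoint -4.0000.

Set f=λy, z=hλ:
  y_{n+1} = y_n + z·[3/4·y_n + 1/4·y_{n+1}] ⇒ (1 − 1/4z)y_{n+1} = (1 + 3/4z)y_n
  Hence R(z) = (1 + 3/4z)/(1 − 1/4z).

Solve |R(x)|<1 on ℝ⁻.
x=-1.66: |R|=0.1731
R=−1: 1+3/4x = −1+1/4x ⇒ -1/2x=2 ⇒ x=2/(-1/2)=-4.0000
Confirm numerically:
  x=-3.812: |R|=0.95187 <1
  x=-3.396: |R|=0.83667 <1
  x=-2.883: |R|=0.67543 <1
  x=-2.808: |R|=0.64982 <1
  x=-4.498: |R|=1.11720 >1
  x=-4.289: |R|=1.06973 >1
  x=-4.157: |R|=1.03849 >1
So |R|<1 on (-4.0000, 0).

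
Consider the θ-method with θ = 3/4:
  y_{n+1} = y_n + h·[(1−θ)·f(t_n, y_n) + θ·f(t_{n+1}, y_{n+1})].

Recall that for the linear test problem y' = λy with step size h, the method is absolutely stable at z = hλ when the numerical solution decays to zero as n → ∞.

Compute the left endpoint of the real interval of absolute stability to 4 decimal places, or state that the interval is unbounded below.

Set f=λy, z=hλ:
  y_{n+1} = y_n + z·[1/4·y_n + 3/4·y_{n+1}] ⇒ (1 − 3/4z)y_{n+1} = (1 + 1/4z)y_n
  R(z) = (1 + 1/4z)/(1 − 3/4z).

Boundary: |R(x)|=1, x<0.
x=-1.35: |R|=0.3292
x=-2: |R|=0.2000
x=-10: |R|=0.1765
x=-100: |R|=0.3158
θ=3/4≥1/2 ⇒ |1+1/4x|<|1−3/4x| ∀x<0 ⇒ stable on all of ℝ⁻.

interval (−∞, 0).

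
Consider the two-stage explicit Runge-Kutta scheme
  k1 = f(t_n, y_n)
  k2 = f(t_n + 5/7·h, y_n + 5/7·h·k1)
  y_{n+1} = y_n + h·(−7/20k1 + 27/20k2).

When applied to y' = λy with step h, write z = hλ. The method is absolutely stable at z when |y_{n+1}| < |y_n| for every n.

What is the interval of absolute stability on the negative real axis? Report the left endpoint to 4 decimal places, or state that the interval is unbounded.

z∈(-1.0370,0).

On y'=λy, z=hλ:
  k1=λy_n ⇒ h·k1=z·y_n;  k2=λ(1+5/7z)y_n ⇒ h·k2=z(1+5/7z)y_n
  y_{n+1}/y_n = 1 − 7/20z + 27/20z(1+5/7z) = 1 + z + 27/28z²
  so R(z) = 1 + z + 27/28z².

Boundary: |R(x)|=1, x<0.
x=-1.13: |R|=1.1013
R=1: x+27/28x²=0 ⇒ x=−28/27=-1.0370; min R=1−1/(4·27/28)=0.7407>−1
Confirm numerically:
  x=-0.902: |R|=0.88255 <1
  x=-0.811: |R|=0.82323 <1
  x=-0.630: |R|=0.75273 <1
  x=-0.605: |R|=0.74795 <1
  x=-1.089: |R|=1.05457 >1
  x=-1.065: |R|=1.02872 >1
So |R|<1 on (-1.0370, 0).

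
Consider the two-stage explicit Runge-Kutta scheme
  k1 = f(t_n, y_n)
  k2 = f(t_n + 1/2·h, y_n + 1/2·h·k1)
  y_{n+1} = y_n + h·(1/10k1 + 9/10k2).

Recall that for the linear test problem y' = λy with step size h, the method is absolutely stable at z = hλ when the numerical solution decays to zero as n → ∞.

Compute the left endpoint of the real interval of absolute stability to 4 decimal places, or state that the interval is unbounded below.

On y'=λy, z=hλ:
  k1=λy_n ⇒ h·k1=z·y_n;  k2=λ(1+1/2z)y_n ⇒ h·k2=z(1+1/2z)y_n
  y_{n+1}/y_n = 1 + 1/10z + 9/10z(1+1/2z) = 1 + z + 9/20z²
  so R(z) = 1 + z + 9/20z².

Solve |R(x)|<1 on ℝ⁻.
x=-1.14: |R|=0.4448
R=1: x+9/20x²=0 ⇒ x=−20/9=-2.2222; min R=1−1/(4·9/20)=0.4444>−1
Confirm numerically:
  x=-2.099: |R|=0.88361 <1
  x=-2.054: |R|=0.84451 <1
  x=-1.056: |R|=0.44581 <1
  x=-2.704: |R|=1.58623 >1
  x=-2.630: |R|=1.48260 >1
  x=-2.430: |R|=1.22721 >1
Stable set (-2.2222, 0).

z* = -2.2222.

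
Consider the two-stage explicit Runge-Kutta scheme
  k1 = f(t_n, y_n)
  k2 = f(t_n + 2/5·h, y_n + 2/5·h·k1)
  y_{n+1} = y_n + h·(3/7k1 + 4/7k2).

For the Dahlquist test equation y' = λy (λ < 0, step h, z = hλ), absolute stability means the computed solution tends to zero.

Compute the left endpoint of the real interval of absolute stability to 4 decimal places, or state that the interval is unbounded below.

left endpoint -4.3750.

Set f=λy, z=hλ:
  k1=λy_n ⇒ h·k1=z·y_n;  k2=λ(1+2/5z)y_n ⇒ h·k2=z(1+2/5z)y_n
  y_{n+1}/y_n = 1 + 3/7z + 4/7z(1+2/5z) = 1 + z + 8/35z²
  so R(z) = 1 + z + 8/35z².

Solve |R(x)|<1 on ℝ⁻.
x=-1.21: |R|=0.1247
R=1: x+8/35x²=0 ⇒ x=−35/8=-4.3750; min R=1−1/(4·8/35)=-0.0938>−1
Confirm numerically:
  x=-4.040: |R|=0.69065 <1
  x=-2.450: |R|=0.07800 <1
  x=-2.067: |R|=0.09043 <1
  x=-4.751: |R|=1.40831 >1
  x=-4.717: |R|=1.36873 >1
  x=-4.497: |R|=1.12540 >1
Stable set (-4.3750, 0).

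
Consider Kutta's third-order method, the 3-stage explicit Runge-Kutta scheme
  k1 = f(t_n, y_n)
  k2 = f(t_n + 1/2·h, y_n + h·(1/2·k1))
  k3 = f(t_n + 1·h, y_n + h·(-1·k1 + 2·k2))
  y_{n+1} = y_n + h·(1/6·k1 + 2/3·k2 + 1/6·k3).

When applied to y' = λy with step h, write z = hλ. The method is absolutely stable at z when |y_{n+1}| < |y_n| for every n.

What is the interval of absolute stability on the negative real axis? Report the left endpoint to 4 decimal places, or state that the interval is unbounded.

With y'=λy (z=hλ):
  order 3, 3-stage ⇒ R(z)=1+z+z^2/2+z^3/6
  (e.g. R(-1.25)=0.20573, |R|=0.20573)

Find x<0 with |R(x)|<1.
x=-1.25: |R|=0.2057
|R(-2.91)|=1.7830 |R(-0.88)|=0.3936 |R(-0.68)|=0.4988
Bisect:
  x_lo=-3.3808 |R|=3.1063  x_hi=-0.3715 |R|=0.6890
  mid=-1.87617 |R|=0.21685 →hi
  mid=-2.62850 |R|=1.20072 →lo
  mid=-2.25234 |R|=0.62019 →hi
  mid=-2.44042 |R|=0.88498 →hi
  mid=-2.53446 |R|=1.03607 →lo
  mid=-2.48744 |R|=0.95888 →hi
  mid=-2.51095 |R|=0.99705 →hi
  mid=-2.52271 |R|=1.01645 →lo
  mid=-2.51683 |R|=1.00673 →lo
  mid=-2.51389 |R|=1.00188 →lo
  ...
  [-2.51279,-2.51261] ⇒ x*=-2.5127
Stable set (-2.5127, 0).

(-2.5127, 0).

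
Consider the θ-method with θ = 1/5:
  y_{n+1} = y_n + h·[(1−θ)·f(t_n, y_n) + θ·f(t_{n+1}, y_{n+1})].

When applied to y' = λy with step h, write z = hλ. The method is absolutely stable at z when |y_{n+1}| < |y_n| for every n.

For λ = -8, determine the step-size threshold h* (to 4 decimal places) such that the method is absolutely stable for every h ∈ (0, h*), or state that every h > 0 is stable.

Set f=λy, z=hλ:
  y_{n+1} = y_n + z·[4/5·y_n + 1/5·y_{n+1}] ⇒ (1 − 1/5z)y_{n+1} = (1 + 4/5z)y_n
  so R(z) = (1 + 4/5z)/(1 − 1/5z).

Need |R(x)|<1, x<0.
x=-1.26: |R|=0.0064
R=−1: 1+4/5x = −1+1/5x ⇒ -3/5x=2 ⇒ x=2/(-3/5)=-3.3333
Confirm numerically:
  x=-2.957: |R|=0.85811 <1
  x=-2.758: |R|=0.77752 <1
  x=-2.173: |R|=0.51471 <1
  x=-1.825: |R|=0.33700 <1
  x=-3.912: |R|=1.19479 >1
  x=-3.646: |R|=1.10849 >1
  x=-3.492: |R|=1.05605 >1
Stable set (-3.3333, 0).

(-3.3333,0); λ=-8 ⇒ h* = (10/3)/8 = 0.4167.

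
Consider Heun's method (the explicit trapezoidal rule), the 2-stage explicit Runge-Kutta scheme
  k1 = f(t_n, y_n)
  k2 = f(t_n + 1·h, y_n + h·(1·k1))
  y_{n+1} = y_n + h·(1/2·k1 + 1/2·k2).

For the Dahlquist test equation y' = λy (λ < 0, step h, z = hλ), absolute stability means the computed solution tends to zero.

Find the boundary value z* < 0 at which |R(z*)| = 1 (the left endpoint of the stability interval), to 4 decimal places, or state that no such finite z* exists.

left endpoint -2.0000.

Test eqn y'=λy, z=hλ:
  order 2, 2-stage ⇒ R(z)=1+z+z^2/2
  (e.g. R(-1.62)=0.69220, |R|=0.69220)

Find x<0 with |R(x)|<1.
x=-1.62: |R|=0.6922
|R(-2.14)|=1.1498 |R(-1.63)|=0.6985 |R(-1.54)|=0.6458
Bisect:
  x_lo=-2.5642 |R|=1.7234  x_hi=-0.1617 |R|=0.8514
  mid=-1.36296 |R|=0.56587 →hi
  mid=-1.96359 |R|=0.96425 →hi
  mid=-2.26391 |R|=1.29873 →lo
  mid=-2.11375 |R|=1.12022 →lo
  mid=-2.03867 |R|=1.03942 →lo
  mid=-2.00113 |R|=1.00113 →lo
  mid=-1.98236 |R|=0.98252 →hi
  mid=-1.99174 |R|=0.99178 →hi
  mid=-1.99644 |R|=0.99644 →hi
  ...
  [-2.00010,-1.99996] ⇒ x*=-2.0000
Stable set (-2.0000, 0).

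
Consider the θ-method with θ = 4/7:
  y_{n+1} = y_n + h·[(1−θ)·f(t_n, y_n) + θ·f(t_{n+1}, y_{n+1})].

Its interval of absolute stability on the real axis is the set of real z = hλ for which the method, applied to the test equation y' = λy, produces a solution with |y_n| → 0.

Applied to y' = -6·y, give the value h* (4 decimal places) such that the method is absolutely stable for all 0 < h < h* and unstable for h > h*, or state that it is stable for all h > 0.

Set f=λy, z=hλ:
  y_{n+1} = y_n + z·[3/7·y_n + 4/7·y_{n+1}] ⇒ (1 − 4/7z)y_{n+1} = (1 + 3/7z)y_n
  Hence R(z) = (1 + 3/7z)/(1 − 4/7z).

Solve |R(x)|<1 on ℝ⁻.
x=-0.44: |R|=0.6484
x=-2: |R|=0.0667
x=-10: |R|=0.4894
x=-100: |R|=0.7199
θ=4/7≥1/2 ⇒ |1+3/7x|<|1−4/7x| ∀x<0 ⇒ stable on all of ℝ⁻.

interval (−∞, 0). Any h>0 works for λ=-6.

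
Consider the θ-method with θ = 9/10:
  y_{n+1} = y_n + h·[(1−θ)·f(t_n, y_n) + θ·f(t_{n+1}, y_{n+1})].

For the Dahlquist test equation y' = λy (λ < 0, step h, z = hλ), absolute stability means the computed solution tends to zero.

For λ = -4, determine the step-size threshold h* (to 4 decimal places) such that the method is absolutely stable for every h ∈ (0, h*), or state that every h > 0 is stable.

interval (−∞, 0). Any h>0 works for λ=-4.

Test eqn y'=λy, z=hλ:
  y_{n+1} = y_n + z·[1/10·y_n + 9/10·y_{n+1}] ⇒ (1 − 9/10z)y_{n+1} = (1 + 1/10z)y_n
  R(z) = (1 + 1/10z)/(1 − 9/10z).

Solve |R(x)|<1 on ℝ⁻.
x=-0.42: |R|=0.6952
x=-2: |R|=0.2857
x=-10: |R|=0.0000
x=-100: |R|=0.0989
θ=9/10≥1/2 ⇒ |1+1/10x|<|1−9/10x| ∀x<0 ⇒ stable on all of ℝ⁻.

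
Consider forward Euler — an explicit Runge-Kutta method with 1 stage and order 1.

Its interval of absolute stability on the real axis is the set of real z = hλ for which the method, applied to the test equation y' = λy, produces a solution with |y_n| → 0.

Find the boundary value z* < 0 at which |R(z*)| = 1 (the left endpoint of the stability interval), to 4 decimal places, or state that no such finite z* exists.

left endpoint -2.0000.

On y'=λy, z=hλ:
  order 1, 1-stage ⇒ R(z)=1+z
  (e.g. R(-0.39)=0.61000, |R|=0.61000)

Need |R(x)|<1, x<0.
x=-0.39: |R|=0.6100
|R(-2.25)|=1.2500 |R(-1.94)|=0.9400 |R(-1.04)|=0.0400
Bisect:
  x_lo=-2.4348 |R|=1.4348  x_hi=-0.3855 |R|=0.6145
  mid=-1.41015 |R|=0.41015 →hi
  mid=-1.92248 |R|=0.92248 →hi
  mid=-2.17865 |R|=1.17865 →lo
  mid=-2.05057 |R|=1.05057 →lo
  mid=-1.98652 |R|=0.98652 →hi
  mid=-2.01855 |R|=1.01855 →lo
  mid=-2.00253 |R|=1.00253 →lo
  mid=-1.99453 |R|=0.99453 →hi
  mid=-1.99853 |R|=0.99853 →hi
  mid=-2.00053 |R|=1.00053 →lo
  ...
  [-2.00003,-1.99991] ⇒ x*=-2.0000
Stable set (-2.0000, 0).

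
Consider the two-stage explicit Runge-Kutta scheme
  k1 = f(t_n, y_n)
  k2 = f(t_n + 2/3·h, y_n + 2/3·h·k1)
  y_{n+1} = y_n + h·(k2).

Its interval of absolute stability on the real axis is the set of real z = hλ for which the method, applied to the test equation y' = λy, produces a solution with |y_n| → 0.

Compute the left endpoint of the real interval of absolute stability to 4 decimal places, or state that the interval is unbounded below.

With y'=λy (z=hλ):
  k1=λy_n ⇒ h·k1=z·y_n;  k2=λ(1+2/3z)y_n ⇒ h·k2=z(1+2/3z)y_n
  y_{n+1}/y_n = 1 + z(1+2/3z) = 1 + z + 2/3z²
  ⇒ R(z) = 1 + z + 2/3z².

Find x<0 with |R(x)|<1.
x=-1.21: |R|=0.7661
R=1: x+2/3x²=0 ⇒ x=−3/2=-1.5000; min R=1−1/(4·2/3)=0.6250>−1
Confirm numerically:
  x=-1.264: |R|=0.80113 <1
  x=-1.155: |R|=0.73435 <1
  x=-0.756: |R|=0.62502 <1
  x=-0.751: |R|=0.62500 <1
  x=-1.716: |R|=1.24710 >1
  x=-1.659: |R|=1.17585 >1
  x=-1.575: |R|=1.07875 >1
So |R|<1 on (-1.5000, 0).

z* = -1.5000.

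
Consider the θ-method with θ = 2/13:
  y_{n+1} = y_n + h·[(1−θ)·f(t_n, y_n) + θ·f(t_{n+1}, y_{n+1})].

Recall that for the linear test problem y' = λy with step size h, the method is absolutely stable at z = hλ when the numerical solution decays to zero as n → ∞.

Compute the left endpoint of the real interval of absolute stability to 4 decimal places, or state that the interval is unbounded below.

left endpoint -2.8889.

On y'=λy, z=hλ:
  y_{n+1} = y_n + z·[11/13·y_n + 2/13·y_{n+1}] ⇒ (1 − 2/13z)y_{n+1} = (1 + 11/13z)y_n
  ⇒ R(z) = (1 + 11/13z)/(1 − 2/13z).

Boundary: |R(x)|=1, x<0.
x=-0.81: |R|=0.2798
R=−1: 1+11/13x = −1+2/13x ⇒ -9/13x=2 ⇒ x=2/(-9/13)=-2.8889
Confirm numerically:
  x=-1.597: |R|=0.28202 <1
  x=-1.542: |R|=0.24633 <1
  x=-1.393: |R|=0.14716 <1
  x=-3.388: |R|=1.22714 >1
  x=-2.982: |R|=1.04419 >1
Stable set (-2.8889, 0).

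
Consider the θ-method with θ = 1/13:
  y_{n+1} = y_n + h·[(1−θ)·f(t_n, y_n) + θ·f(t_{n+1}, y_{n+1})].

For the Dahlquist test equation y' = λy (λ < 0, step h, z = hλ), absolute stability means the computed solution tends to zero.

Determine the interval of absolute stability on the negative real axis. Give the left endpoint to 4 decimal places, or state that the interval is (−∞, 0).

z∈(-2.3636,0).

With y'=λy (z=hλ):
  y_{n+1} = y_n + z·[12/13·y_n + 1/13·y_{n+1}] ⇒ (1 − 1/13z)y_{n+1} = (1 + 12/13z)y_n
  so R(z) = (1 + 12/13z)/(1 − 1/13z).

Boundary: |R(x)|=1, x<0.
x=-0.48: |R|=0.5371
R=−1: 1+12/13x = −1+1/13x ⇒ -11/13x=2 ⇒ x=2/(-11/13)=-2.3636
Confirm numerically:
  x=-1.283: |R|=0.16775 <1
  x=-1.251: |R|=0.14118 <1
  x=-1.228: |R|=0.12201 <1
  x=-1.061: |R|=0.01906 <1
  x=-2.596: |R|=1.16389 >1
  x=-2.502: |R|=1.09818 >1
Interval (-2.3636, 0).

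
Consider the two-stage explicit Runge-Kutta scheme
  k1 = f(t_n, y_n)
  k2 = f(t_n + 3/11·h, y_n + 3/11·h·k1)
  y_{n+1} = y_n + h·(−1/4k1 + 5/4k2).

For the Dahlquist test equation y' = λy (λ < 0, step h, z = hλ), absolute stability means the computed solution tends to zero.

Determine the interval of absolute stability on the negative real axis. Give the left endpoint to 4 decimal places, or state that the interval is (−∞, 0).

Test eqn y'=λy, z=hλ:
  k1=λy_n ⇒ h·k1=z·y_n;  k2=λ(1+3/11z)y_n ⇒ h·k2=z(1+3/11z)y_n
  y_{n+1}/y_n = 1 − 1/4z + 5/4z(1+3/11z) = 1 + z + 15/44z²
  R(z) = 1 + z + 15/44z².

Need |R(x)|<1, x<0.
x=-0.36: |R|=0.6842
R=1: x+15/44x²=0 ⇒ x=−44/15=-2.9333; min R=1−1/(4·15/44)=0.2667>−1
Confirm numerically:
  x=-2.891: |R|=0.95828 <1
  x=-1.597: |R|=0.27246 <1
  x=-1.589: |R|=0.27177 <1
  x=-3.523: |R|=1.70820 >1
  x=-3.197: |R|=1.28737 >1
  x=-3.123: |R|=1.20193 >1
So |R|<1 on (-2.9333, 0).

(-2.9333, 0).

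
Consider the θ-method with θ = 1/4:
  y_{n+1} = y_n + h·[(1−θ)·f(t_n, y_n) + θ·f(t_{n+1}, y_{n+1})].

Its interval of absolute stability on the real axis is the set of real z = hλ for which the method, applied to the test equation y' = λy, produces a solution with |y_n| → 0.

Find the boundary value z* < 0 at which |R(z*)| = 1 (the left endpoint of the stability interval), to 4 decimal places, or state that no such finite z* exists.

z* = -4.0000.

On y'=λy, z=hλ:
  y_{n+1} = y_n + z·[3/4·y_n + 1/4·y_{n+1}] ⇒ (1 − 1/4z)y_{n+1} = (1 + 3/4z)y_n
  Hence R(z) = (1 + 3/4z)/(1 − 1/4z).

Boundary: |R(x)|=1, x<0.
x=-1.04: |R|=0.1746
R=−1: 1+3/4x = −1+1/4x ⇒ -1/2x=2 ⇒ x=2/(-1/2)=-4.0000
Confirm numerically:
  x=-3.825: |R|=0.95527 <1
  x=-2.933: |R|=0.69220 <1
  x=-2.847: |R|=0.66321 <1
  x=-2.596: |R|=0.57429 <1
  x=-4.513: |R|=1.12052 >1
  x=-4.045: |R|=1.01119 >1
Stable set (-4.0000, 0).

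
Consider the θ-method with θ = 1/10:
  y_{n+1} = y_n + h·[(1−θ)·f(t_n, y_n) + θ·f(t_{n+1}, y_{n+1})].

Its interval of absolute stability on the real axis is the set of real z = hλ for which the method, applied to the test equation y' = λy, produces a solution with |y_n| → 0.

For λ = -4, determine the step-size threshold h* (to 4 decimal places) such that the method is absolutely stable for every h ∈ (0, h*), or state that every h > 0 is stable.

(-2.5000,0); λ=-4 ⇒ h* = (5/2)/4 = 0.6250.

With y'=λy (z=hλ):
  y_{n+1} = y_n + z·[9/10·y_n + 1/10·y_{n+1}] ⇒ (1 − 1/10z)y_{n+1} = (1 + 9/10z)y_n
  Hence R(z) = (1 + 9/10z)/(1 − 1/10z).

Boundary: |R(x)|=1, x<0.
x=-1.02: |R|=0.0744
R=−1: 1+9/10x = −1+1/10x ⇒ -4/5x=2 ⇒ x=2/(-4/5)=-2.5000
Confirm numerically:
  x=-1.735: |R|=0.47848 <1
  x=-1.615: |R|=0.39044 <1
  x=-1.099: |R|=0.00982 <1
  x=-3.032: |R|=1.32658 >1
  x=-2.946: |R|=1.27561 >1
  x=-2.742: |R|=1.15194 >1
So |R|<1 on (-2.5000, 0).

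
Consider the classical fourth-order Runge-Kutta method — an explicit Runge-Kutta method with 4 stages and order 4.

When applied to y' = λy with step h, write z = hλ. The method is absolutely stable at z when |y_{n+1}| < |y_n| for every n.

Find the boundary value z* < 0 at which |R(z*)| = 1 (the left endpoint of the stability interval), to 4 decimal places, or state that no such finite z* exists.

Set f=λy, z=hλ:
  order 4, 4-stage ⇒ R(z)=1+z+z^2/2+z^3/6+z^4/24
  (e.g. R(-0.8)=0.45173, |R|=0.45173)

Boundary: |R(x)|=1, x<0.
x=-0.8: |R|=0.4517
|R(-2.25)|=0.4507 |R(-1.96)|=0.3208 |R(-1.7)|=0.2742
Bisect:
  x_lo=-3.5406 |R|=2.8777  x_hi=-0.2517 |R|=0.7775
  mid=-1.89614 |R|=0.30393 →hi
  mid=-2.71837 |R|=0.90370 →hi
  mid=-3.12949 |R|=1.65567 →lo
  mid=-2.92393 |R|=1.22995 →lo
  mid=-2.82115 |R|=1.05542 →lo
  mid=-2.76976 |R|=0.97683 →hi
  mid=-2.79546 |R|=1.01543 →lo
  mid=-2.78261 |R|=0.99596 →hi
  mid=-2.78903 |R|=1.00565 →lo
  ...
  [-2.78542,-2.78522] ⇒ x*=-2.7853
So |R|<1 on (-2.7853, 0).

z* = -2.7853.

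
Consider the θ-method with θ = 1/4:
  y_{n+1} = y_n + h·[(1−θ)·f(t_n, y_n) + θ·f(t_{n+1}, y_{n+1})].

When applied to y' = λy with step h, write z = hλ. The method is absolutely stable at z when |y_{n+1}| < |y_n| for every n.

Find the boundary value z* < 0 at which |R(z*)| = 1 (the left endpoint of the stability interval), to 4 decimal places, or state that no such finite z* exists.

On y'=λy, z=hλ:
  y_{n+1} = y_n + z·[3/4·y_n + 1/4·y_{n+1}] ⇒ (1 − 1/4z)y_{n+1} = (1 + 3/4z)y_n
  so R(z) = (1 + 3/4z)/(1 − 1/4z).

Boundary: |R(x)|=1, x<0.
x=-1.52: |R|=0.1014
R=−1: 1+3/4x = −1+1/4x ⇒ -1/2x=2 ⇒ x=2/(-1/2)=-4.0000
Confirm numerically:
  x=-3.930: |R|=0.98235 <1
  x=-3.852: |R|=0.96230 <1
  x=-2.016: |R|=0.34043 <1
  x=-4.594: |R|=1.13824 >1
  x=-4.591: |R|=1.13759 >1
  x=-4.027: |R|=1.00673 >1
Stable set (-4.0000, 0).

left endpoint -4.0000.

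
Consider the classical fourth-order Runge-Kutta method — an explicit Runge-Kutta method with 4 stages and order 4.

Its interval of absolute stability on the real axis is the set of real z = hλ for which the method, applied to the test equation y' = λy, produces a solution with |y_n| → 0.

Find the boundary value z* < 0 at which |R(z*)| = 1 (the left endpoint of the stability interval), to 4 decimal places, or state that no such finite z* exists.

With y'=λy (z=hλ):
  order 4, 4-stage ⇒ R(z)=1+z+z^2/2+z^3/6+z^4/24
  (e.g. R(-1.2)=0.31840, |R|=0.31840)

Solve |R(x)|<1 on ℝ⁻.
x=-1.2: |R|=0.3184
|R(-2.95)|=1.2781 |R(-2.93)|=1.2410 |R(-2.57)|=0.7210
Bisect:
  x_lo=-3.4861 |R|=2.6830  x_hi=-0.1247 |R|=0.8828
  mid=-1.80536 |R|=0.28623 →hi
  mid=-2.64571 |R|=0.80915 →hi
  mid=-3.06589 |R|=1.51229 →lo
  mid=-2.85580 |R|=1.11161 →lo
  mid=-2.75075 |R|=0.94916 →hi
  mid=-2.80328 |R|=1.02745 →lo
  mid=-2.77701 |R|=0.98759 →hi
  mid=-2.79014 |R|=1.00734 →lo
  mid=-2.78358 |R|=0.99742 →hi
  ...
  [-2.78543,-2.78522] ⇒ x*=-2.7853
Interval (-2.7853, 0).

z* = -2.7853.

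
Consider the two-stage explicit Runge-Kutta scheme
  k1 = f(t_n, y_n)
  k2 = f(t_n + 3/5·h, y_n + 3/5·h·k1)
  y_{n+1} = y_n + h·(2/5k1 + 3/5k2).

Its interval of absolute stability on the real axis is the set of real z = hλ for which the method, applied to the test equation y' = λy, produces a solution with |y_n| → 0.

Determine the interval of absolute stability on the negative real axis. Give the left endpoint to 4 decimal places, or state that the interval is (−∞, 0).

z∈(-2.7778,0).

With y'=λy (z=hλ):
  k1=λy_n ⇒ h·k1=z·y_n;  k2=λ(1+3/5z)y_n ⇒ h·k2=z(1+3/5z)y_n
  y_{n+1}/y_n = 1 + 2/5z + 3/5z(1+3/5z) = 1 + z + 9/25z²
  so R(z) = 1 + z + 9/25z².

Boundary: |R(x)|=1, x<0.
x=-0.79: |R|=0.4347
R=1: x+9/25x²=0 ⇒ x=−25/9=-2.7778; min R=1−1/(4·9/25)=0.3056>−1
Confirm numerically:
  x=-2.111: |R|=0.49328 <1
  x=-1.448: |R|=0.30681 <1
  x=-1.271: |R|=0.31056 <1
  x=-1.146: |R|=0.32679 <1
  x=-3.325: |R|=1.65503 >1
  x=-3.044: |R|=1.29174 >1
  x=-3.033: |R|=1.27867 >1
Interval (-2.7778, 0).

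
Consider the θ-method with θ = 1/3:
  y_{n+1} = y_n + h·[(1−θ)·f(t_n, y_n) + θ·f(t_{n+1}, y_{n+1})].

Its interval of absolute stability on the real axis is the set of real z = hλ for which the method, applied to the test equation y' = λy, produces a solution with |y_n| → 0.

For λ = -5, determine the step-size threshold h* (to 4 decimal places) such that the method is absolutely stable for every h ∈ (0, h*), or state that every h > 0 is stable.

With y'=λy (z=hλ):
  y_{n+1} = y_n + z·[2/3·y_n + 1/3·y_{n+1}] ⇒ (1 − 1/3z)y_{n+1} = (1 + 2/3z)y_n
  so R(z) = (1 + 2/3z)/(1 − 1/3z).

Find x<0 with |R(x)|<1.
x=-1.64: |R|=0.0603
R=−1: 1+2/3x = −1+1/3x ⇒ -1/3x=2 ⇒ x=2/(-1/3)=-6.0000
Confirm numerically:
  x=-4.872: |R|=0.85671 <1
  x=-4.224: |R|=0.75415 <1
  x=-3.678: |R|=0.65229 <1
  x=-2.634: |R|=0.40256 <1
  x=-6.599: |R|=1.06240 >1
  x=-6.589: |R|=1.06142 >1
  x=-6.036: |R|=1.00398 >1
So |R|<1 on (-6.0000, 0).

(-6.0000,0); λ=-5 ⇒ h* = (6)/5 = 1.2000.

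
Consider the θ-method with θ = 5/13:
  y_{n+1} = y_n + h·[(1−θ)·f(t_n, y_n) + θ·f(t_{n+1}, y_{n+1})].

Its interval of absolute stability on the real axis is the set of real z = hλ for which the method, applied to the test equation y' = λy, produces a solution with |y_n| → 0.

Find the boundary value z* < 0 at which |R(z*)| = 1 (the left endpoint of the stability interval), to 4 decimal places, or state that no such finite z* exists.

left endpoint -8.6667.

Set f=λy, z=hλ:
  y_{n+1} = y_n + z·[8/13·y_n + 5/13·y_{n+1}] ⇒ (1 − 5/13z)y_{n+1} = (1 + 8/13z)y_n
  R(z) = (1 + 8/13z)/(1 − 5/13z).

Solve |R(x)|<1 on ℝ⁻.
x=-0.44: |R|=0.6237
R=−1: 1+8/13x = −1+5/13x ⇒ -3/13x=2 ⇒ x=2/(-3/13)=-8.6667
Confirm numerically:
  x=-8.048: |R|=0.96514 <1
  x=-4.317: |R|=0.62270 <1
  x=-3.722: |R|=0.53072 <1
  x=-9.174: |R|=1.02585 >1
  x=-8.880: |R|=1.01115 >1
  x=-8.707: |R|=1.00214 >1
So |R|<1 on (-8.6667, 0).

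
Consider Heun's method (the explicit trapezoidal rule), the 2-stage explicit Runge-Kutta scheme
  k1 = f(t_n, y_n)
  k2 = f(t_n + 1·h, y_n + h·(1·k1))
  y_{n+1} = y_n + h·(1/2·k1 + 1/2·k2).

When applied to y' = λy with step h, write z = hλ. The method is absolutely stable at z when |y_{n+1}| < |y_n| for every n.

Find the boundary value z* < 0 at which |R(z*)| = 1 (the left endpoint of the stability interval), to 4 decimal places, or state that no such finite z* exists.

z* = -2.0000.

With y'=λy (z=hλ):
  order 2, 2-stage ⇒ R(z)=1+z+z^2/2
  (e.g. R(-1.46)=0.60580, |R|=0.60580)

Boundary: |R(x)|=1, x<0.
x=-1.46: |R|=0.6058
|R(-2.14)|=1.1498 |R(-0.84)|=0.5128 |R(-0.7)|=0.5450
Bisect:
  x_lo=-2.8790 |R|=2.2653  x_hi=-0.1159 |R|=0.8908
  mid=-1.49746 |R|=0.62373 →hi
  mid=-2.18821 |R|=1.20592 →lo
  mid=-1.84284 |R|=0.85519 →hi
  mid=-2.01552 |R|=1.01564 →lo
  mid=-1.92918 |R|=0.93169 →hi
  mid=-1.97235 |R|=0.97273 →hi
  mid=-1.99394 |R|=0.99396 →hi
  mid=-2.00473 |R|=1.00474 →lo
  ...
  [-2.00001,-1.99984] ⇒ x*=-2.0000
Stable set (-2.0000, 0).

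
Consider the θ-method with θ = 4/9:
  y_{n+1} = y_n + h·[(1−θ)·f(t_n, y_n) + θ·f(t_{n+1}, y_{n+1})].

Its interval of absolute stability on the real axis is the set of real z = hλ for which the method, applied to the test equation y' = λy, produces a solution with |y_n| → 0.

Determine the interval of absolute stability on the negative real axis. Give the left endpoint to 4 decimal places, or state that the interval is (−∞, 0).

z∈(-18.0000,0).

With y'=λy (z=hλ):
  y_{n+1} = y_n + z·[5/9·y_n + 4/9·y_{n+1}] ⇒ (1 − 4/9z)y_{n+1} = (1 + 5/9z)y_n
  so R(z) = (1 + 5/9z)/(1 − 4/9z).

Boundary: |R(x)|=1, x<0.
x=-1.04: |R|=0.2888
R=−1: 1+5/9x = −1+4/9x ⇒ -1/9x=2 ⇒ x=2/(-1/9)=-18.0000
Confirm numerically:
  x=-17.669: |R|=0.99585 <1
  x=-14.085: |R|=0.94008 <1
  x=-9.521: |R|=0.81992 <1
  x=-18.586: |R|=1.00703 >1
  x=-18.563: |R|=1.00676 >1
  x=-18.424: |R|=1.00513 >1
So |R|<1 on (-18.0000, 0).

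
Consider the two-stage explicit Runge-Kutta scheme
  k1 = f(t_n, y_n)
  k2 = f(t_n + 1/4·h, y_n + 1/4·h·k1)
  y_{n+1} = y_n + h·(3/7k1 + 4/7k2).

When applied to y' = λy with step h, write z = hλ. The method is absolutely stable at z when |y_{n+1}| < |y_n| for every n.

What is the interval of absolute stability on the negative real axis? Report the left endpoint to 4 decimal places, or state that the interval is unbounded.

On y'=λy, z=hλ:
  k1=λy_n ⇒ h·k1=z·y_n;  k2=λ(1+1/4z)y_n ⇒ h·k2=z(1+1/4z)y_n
  y_{n+1}/y_n = 1 + 3/7z + 4/7z(1+1/4z) = 1 + z + 1/7z²
  Hence R(z) = 1 + z + 1/7z².

Solve |R(x)|<1 on ℝ⁻.
x=-1.41: |R|=0.1260
R=1: x+1/7x²=0 ⇒ x=−7=-7.0000; min R=1−1/(4·1/7)=-0.7500>−1
Confirm numerically:
  x=-6.155: |R|=0.25700 <1
  x=-4.694: |R|=0.54634 <1
  x=-4.086: |R|=0.70094 <1
  x=-7.485: |R|=1.51860 >1
  x=-7.176: |R|=1.18043 >1
Interval (-7.0000, 0).

z∈(-7.0000,0).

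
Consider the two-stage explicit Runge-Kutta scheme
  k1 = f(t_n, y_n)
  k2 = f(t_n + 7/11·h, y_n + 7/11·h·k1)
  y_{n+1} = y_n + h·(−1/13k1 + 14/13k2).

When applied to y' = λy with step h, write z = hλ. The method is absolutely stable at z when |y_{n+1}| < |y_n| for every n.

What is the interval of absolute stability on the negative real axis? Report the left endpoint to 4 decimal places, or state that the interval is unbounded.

With y'=λy (z=hλ):
  k1=λy_n ⇒ h·k1=z·y_n;  k2=λ(1+7/11z)y_n ⇒ h·k2=z(1+7/11z)y_n
  y_{n+1}/y_n = 1 − 1/13z + 14/13z(1+7/11z) = 1 + z + 98/143z²
  so R(z) = 1 + z + 98/143z².

Solve |R(x)|<1 on ℝ⁻.
x=-1.77: |R|=1.3770
R=1: x+98/143x²=0 ⇒ x=−143/98=-1.4592; min R=1−1/(4·98/143)=0.6352>−1
Confirm numerically:
  x=-1.418: |R|=0.95998 <1
  x=-1.299: |R|=0.85740 <1
  x=-1.218: |R|=0.79868 <1
  x=-1.091: |R|=0.72472 <1
  x=-2.032: |R|=1.79768 >1
  x=-1.728: |R|=1.31834 >1
  x=-1.612: |R|=1.16882 >1
Interval (-1.4592, 0).

(-1.4592, 0).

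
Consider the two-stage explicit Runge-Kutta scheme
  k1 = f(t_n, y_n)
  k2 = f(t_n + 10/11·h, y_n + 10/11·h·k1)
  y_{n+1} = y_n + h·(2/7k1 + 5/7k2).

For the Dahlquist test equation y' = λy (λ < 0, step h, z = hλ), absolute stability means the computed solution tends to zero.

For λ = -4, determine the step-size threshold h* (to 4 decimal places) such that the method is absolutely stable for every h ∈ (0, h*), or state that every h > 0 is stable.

(-1.5400,0); λ=-4 ⇒ h* = (77/50)/4 = 0.3850.

With y'=λy (z=hλ):
  k1=λy_n ⇒ h·k1=z·y_n;  k2=λ(1+10/11z)y_n ⇒ h·k2=z(1+10/11z)y_n
  y_{n+1}/y_n = 1 + 2/7z + 5/7z(1+10/11z) = 1 + z + 50/77z²
  Hence R(z) = 1 + z + 50/77z².

Boundary: |R(x)|=1, x<0.
x=-1.42: |R|=0.8894
R=1: x+50/77x²=0 ⇒ x=−77/50=-1.5400; min R=1−1/(4·50/77)=0.6150>−1
Confirm numerically:
  x=-1.501: |R|=0.96199 <1
  x=-1.306: |R|=0.80156 <1
  x=-0.850: |R|=0.61916 <1
  x=-0.775: |R|=0.61502 <1
  x=-2.126: |R|=1.80898 >1
  x=-1.937: |R|=1.49934 >1
  x=-1.634: |R|=1.09974 >1
Stable set (-1.5400, 0).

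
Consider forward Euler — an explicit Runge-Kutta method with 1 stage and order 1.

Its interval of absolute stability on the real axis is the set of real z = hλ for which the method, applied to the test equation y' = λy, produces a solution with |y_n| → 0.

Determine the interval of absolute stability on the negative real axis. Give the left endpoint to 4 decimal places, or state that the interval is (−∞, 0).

(-2.0000, 0).

On y'=λy, z=hλ:
  order 1, 1-stage ⇒ R(z)=1+z
  (e.g. R(-0.84)=0.16000, |R|=0.16000)

Find x<0 with |R(x)|<1.
x=-0.84: |R|=0.1600
|R(-2.39)|=1.3900 |R(-2.16)|=1.1600 |R(-0.79)|=0.2100
Bisect:
  x_lo=-2.7316 |R|=1.7316  x_hi=-0.1909 |R|=0.8091
  mid=-1.46128 |R|=0.46128 →hi
  mid=-2.09645 |R|=1.09645 →lo
  mid=-1.77887 |R|=0.77887 →hi
  mid=-1.93766 |R|=0.93766 →hi
  mid=-2.01706 |R|=1.01706 →lo
  mid=-1.97736 |R|=0.97736 →hi
  mid=-1.99721 |R|=0.99721 →hi
  mid=-2.00713 |R|=1.00713 →lo
  mid=-2.00217 |R|=1.00217 →lo
  ...
  [-2.00015,-2.00000] ⇒ x*=-2.0000
Stable set (-2.0000, 0).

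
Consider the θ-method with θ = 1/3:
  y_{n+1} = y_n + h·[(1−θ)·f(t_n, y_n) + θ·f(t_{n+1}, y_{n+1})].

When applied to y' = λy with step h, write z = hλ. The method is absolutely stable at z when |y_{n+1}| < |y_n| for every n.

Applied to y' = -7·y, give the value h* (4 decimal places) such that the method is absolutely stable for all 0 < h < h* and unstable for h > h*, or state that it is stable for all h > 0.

On y'=λy, z=hλ:
  y_{n+1} = y_n + z·[2/3·y_n + 1/3·y_{n+1}] ⇒ (1 − 1/3z)y_{n+1} = (1 + 2/3z)y_n
  ⇒ R(z) = (1 + 2/3z)/(1 − 1/3z).

Solve |R(x)|<1 on ℝ⁻.
x=-0.74: |R|=0.4064
R=−1: 1+2/3x = −1+1/3x ⇒ -1/3x=2 ⇒ x=2/(-1/3)=-6.0000
Confirm numerically:
  x=-5.477: |R|=0.93830 <1
  x=-5.078: |R|=0.88586 <1
  x=-3.501: |R|=0.61560 <1
  x=-6.572: |R|=1.05976 >1
  x=-6.268: |R|=1.02892 >1
  x=-6.244: |R|=1.02640 >1
Interval (-6.0000, 0).

(-6.0000,0); λ=-7 ⇒ h* = (6)/7 = 0.8571.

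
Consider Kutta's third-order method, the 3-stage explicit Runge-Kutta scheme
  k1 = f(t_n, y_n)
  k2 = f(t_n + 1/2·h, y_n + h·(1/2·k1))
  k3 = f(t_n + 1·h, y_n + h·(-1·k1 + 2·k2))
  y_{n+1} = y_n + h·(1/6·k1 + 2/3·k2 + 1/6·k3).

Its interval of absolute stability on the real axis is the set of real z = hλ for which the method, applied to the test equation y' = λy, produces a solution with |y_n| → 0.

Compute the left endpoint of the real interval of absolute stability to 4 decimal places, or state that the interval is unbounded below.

z* = -2.5127.

With y'=λy (z=hλ):
  order 3, 3-stage ⇒ R(z)=1+z+z^2/2+z^3/6
  (e.g. R(-1)=0.33333, |R|=0.33333)

Need |R(x)|<1, x<0.
x=-1: |R|=0.3333
|R(-2.86)|=1.6691 |R(-2.83)|=1.6031 |R(-1.71)|=0.0813
Bisect:
  x_lo=-3.0224 |R|=2.0564  x_hi=-0.3992 |R|=0.6699
  mid=-1.71078 |R|=0.08190 →hi
  mid=-2.36657 |R|=0.77530 →hi
  mid=-2.69447 |R|=1.32477 →lo
  mid=-2.53052 |R|=1.02947 →lo
  mid=-2.44855 |R|=0.89752 →hi
  mid=-2.48953 |R|=0.96224 →hi
  mid=-2.51003 |R|=0.99554 →hi
  mid=-2.52027 |R|=1.01242 →lo
  ...
  [-2.51275,-2.51259] ⇒ x*=-2.5127
So |R|<1 on (-2.5127, 0).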